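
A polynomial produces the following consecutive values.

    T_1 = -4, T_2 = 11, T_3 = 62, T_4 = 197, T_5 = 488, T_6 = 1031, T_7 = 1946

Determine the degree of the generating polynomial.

15, 51, 135, 291, 543, 915
36, 84, 156, 252, 372
48, 72, 96, 120
24, 24, 24
The fourth differences are constant, so the polynomial has degree 4.

4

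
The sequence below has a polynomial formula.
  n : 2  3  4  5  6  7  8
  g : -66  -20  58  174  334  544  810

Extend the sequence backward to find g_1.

-86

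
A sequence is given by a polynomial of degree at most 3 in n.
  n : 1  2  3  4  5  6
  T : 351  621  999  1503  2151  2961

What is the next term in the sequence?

3951

270  378  504  648  810
108  126  144  162
18  18  18
Third differences constant at 18.
162 + 18 = 180;  810 + 180 = 990;  2961 + 990 = 3951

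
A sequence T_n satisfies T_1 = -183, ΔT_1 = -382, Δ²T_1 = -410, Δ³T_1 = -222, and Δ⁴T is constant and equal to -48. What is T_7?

Build the table forward from the leading diagonal:
Fourth differences: -48  -48  -48  -48  -48  -48  -48
Third differences: -222  -270  -318  -366  -414  -462  -510
Second differences: -410  -632  -902  -1220  -1586  -2000  -2462
First differences: -382  -792  -1424  -2326  -3546  -5132  -7132
T: -183  -565  -1357  -2781  -5107  -8653  -13785

-13785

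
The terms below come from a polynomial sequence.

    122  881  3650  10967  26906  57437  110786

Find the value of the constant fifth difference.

360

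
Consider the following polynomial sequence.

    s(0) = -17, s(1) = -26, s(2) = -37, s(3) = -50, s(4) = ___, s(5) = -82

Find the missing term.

-65

Using the first 4 terms:
D1: -9  -11  -13
D2: -2  -2
Constant second difference = -2.
Extend forward: -13 − 2 = -15;  -50 − 15 = -65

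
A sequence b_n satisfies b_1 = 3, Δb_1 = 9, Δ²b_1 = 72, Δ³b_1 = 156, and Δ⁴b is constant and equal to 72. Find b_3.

93

Build the table forward from the leading diagonal:
Δ⁴: 72  72  72
Δ³: 156  228  300
Δ²: 72  228  456
Δ: 9  81  309
b: 3  12  93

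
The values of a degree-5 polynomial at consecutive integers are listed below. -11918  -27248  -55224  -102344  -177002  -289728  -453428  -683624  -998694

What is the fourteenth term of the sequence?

-4720544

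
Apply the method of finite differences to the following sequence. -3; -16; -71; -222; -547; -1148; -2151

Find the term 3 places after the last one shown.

Δ: -13 , -55 , -151 , -325 , -601 , -1003
Δ²: -42 , -96 , -174 , -276 , -402
Δ³: -54 , -78 , -102 , -126
Δ⁴: -24 , -24 , -24
Constant fourth difference = -24, so extend:
-126 − 24 = -150;  -402 − 150 = -552;  -1003 − 552 = -1555;  -2151 − 1555 = -3706
-150 − 24 = -174;  -552 − 174 = -726;  -1555 − 726 = -2281;  -3706 − 2281 = -5987
-174 − 24 = -198;  -726 − 198 = -924;  -2281 − 924 = -3205;  -5987 − 3205 = -9192

-9192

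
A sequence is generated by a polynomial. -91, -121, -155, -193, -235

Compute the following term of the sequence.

-281

-30, -34, -38, -42
-4, -4, -4
The second differences are constant (-4).
-42 − 4 = -46;  -235 − 46 = -281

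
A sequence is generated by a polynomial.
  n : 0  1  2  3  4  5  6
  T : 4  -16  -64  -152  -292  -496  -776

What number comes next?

-1144

First differences: -20, -48, -88, -140, -204, -280
Second differences: -28, -40, -52, -64, -76
Third differences: -12, -12, -12, -12
The third differences are constant (-12).
-76 − 12 = -88;  -280 − 88 = -368;  -776 − 368 = -1144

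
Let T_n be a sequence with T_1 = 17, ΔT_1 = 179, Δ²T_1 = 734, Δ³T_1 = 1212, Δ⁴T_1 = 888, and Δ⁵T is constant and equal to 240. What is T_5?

10873

Build the table forward from the leading diagonal:
D5: 240  240  240  240  240
D4: 888  1128  1368  1608  1848
D3: 1212  2100  3228  4596  6204
D2: 734  1946  4046  7274  11870
D1: 179  913  2859  6905  14179
T: 17  196  1109  3968  10873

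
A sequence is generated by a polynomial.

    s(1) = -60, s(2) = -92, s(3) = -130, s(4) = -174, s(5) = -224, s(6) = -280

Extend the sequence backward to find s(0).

-34

Δ: -32  -38  -44  -50  -56
Δ²: -6  -6  -6  -6
The second differences are constant at -6.
Work back: -32 + 6 = -26;  -60 + 26 = -34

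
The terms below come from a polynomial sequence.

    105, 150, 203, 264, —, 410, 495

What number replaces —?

Using the first 4 terms:
First differences: 45  53  61
Second differences: 8  8
Constant second difference = 8.
Extend forward: 61 + 8 = 69;  264 + 69 = 333

333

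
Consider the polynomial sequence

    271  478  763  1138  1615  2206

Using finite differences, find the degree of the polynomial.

First differences: 207, 285, 375, 477, 591
Second differences: 78, 90, 102, 114
Third differences: 12, 12, 12
The third differences are constant, so the polynomial has degree 3.

3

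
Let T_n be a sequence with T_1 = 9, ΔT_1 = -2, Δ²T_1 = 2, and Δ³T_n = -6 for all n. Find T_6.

-41

Build the table forward from the leading diagonal:
Third differences: -6  -6  -6  -6  -6  -6
Second differences: 2  -4  -10  -16  -22  -28
First differences: -2  0  -4  -14  -30  -52
T: 9  7  7  3  -11  -41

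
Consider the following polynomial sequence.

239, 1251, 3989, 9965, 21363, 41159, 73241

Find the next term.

1012, 2738, 5976, 11398, 19796, 32082
1726, 3238, 5422, 8398, 12286
1512, 2184, 2976, 3888
672, 792, 912
120, 120
The fifth differences are constant (120).
912 + 120 = 1032;  3888 + 1032 = 4920;  12286 + 4920 = 17206;  32082 + 17206 = 49288;  73241 + 49288 = 122529

122529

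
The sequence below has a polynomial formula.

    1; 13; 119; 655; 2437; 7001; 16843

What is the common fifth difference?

Δ: 12, 106, 536, 1782, 4564, 9842
Δ²: 94, 430, 1246, 2782, 5278
Δ³: 336, 816, 1536, 2496
Δ⁴: 480, 720, 960
Δ⁵: 240, 240

240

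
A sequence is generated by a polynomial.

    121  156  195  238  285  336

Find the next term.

391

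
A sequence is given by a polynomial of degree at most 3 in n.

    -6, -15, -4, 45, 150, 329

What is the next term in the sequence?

600

D1: -9  11  49  105  179
D2: 20  38  56  74
D3: 18  18  18
Constant third difference = 18, so extend:
74 + 18 = 92;  179 + 92 = 271;  329 + 271 = 600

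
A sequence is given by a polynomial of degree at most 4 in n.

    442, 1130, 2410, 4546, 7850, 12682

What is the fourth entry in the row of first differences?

3304

D1: 688, 1280, 2136, 3304, 4832
D2: 592, 856, 1168, 1528
D3: 264, 312, 360
D4: 48, 48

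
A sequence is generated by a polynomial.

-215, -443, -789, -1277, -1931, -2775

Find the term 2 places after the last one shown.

-5129

D1: -228  -346  -488  -654  -844
D2: -118  -142  -166  -190
D3: -24  -24  -24
Constant third difference = -24, so extend:
-190 − 24 = -214;  -844 − 214 = -1058;  -2775 − 1058 = -3833
-214 − 24 = -238;  -1058 − 238 = -1296;  -3833 − 1296 = -5129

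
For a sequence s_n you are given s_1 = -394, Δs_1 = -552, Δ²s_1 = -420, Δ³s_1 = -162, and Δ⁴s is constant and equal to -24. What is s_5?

Build the table forward from the leading diagonal:
Δ⁴: -24, -24, -24, -24, -24
Δ³: -162, -186, -210, -234, -258
Δ²: -420, -582, -768, -978, -1212
Δ: -552, -972, -1554, -2322, -3300
s: -394, -946, -1918, -3472, -5794

-5794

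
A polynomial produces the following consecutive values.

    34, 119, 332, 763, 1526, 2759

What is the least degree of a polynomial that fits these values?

4

85, 213, 431, 763, 1233
128, 218, 332, 470
90, 114, 138
24, 24
The fourth differences are constant, so the polynomial has degree 4.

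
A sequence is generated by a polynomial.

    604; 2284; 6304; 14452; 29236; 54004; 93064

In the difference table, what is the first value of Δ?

1680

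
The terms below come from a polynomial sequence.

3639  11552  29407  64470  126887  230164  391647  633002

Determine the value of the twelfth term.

7913, 17855, 35063, 62417, 103277, 161483, 241355
9942, 17208, 27354, 40860, 58206, 79872
7266, 10146, 13506, 17346, 21666
2880, 3360, 3840, 4320
480, 480, 480
Constant fifth difference = 480, so extend:
4320 + 480 = 4800;  21666 + 4800 = 26466;  79872 + 26466 = 106338;  241355 + 106338 = 347693;  633002 + 347693 = 980695
4800 + 480 = 5280;  26466 + 5280 = 31746;  106338 + 31746 = 138084;  347693 + 138084 = 485777;  980695 + 485777 = 1466472
5280 + 480 = 5760;  31746 + 5760 = 37506;  138084 + 37506 = 175590;  485777 + 175590 = 661367;  1466472 + 661367 = 2127839
5760 + 480 = 6240;  37506 + 6240 = 43746;  175590 + 43746 = 219336;  661367 + 219336 = 880703;  2127839 + 880703 = 3008542

3008542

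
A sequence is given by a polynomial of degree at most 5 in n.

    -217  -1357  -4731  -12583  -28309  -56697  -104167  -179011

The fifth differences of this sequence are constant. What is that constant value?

D1: -1140, -3374, -7852, -15726, -28388, -47470, -74844
D2: -2234, -4478, -7874, -12662, -19082, -27374
D3: -2244, -3396, -4788, -6420, -8292
D4: -1152, -1392, -1632, -1872
D5: -240, -240, -240

-240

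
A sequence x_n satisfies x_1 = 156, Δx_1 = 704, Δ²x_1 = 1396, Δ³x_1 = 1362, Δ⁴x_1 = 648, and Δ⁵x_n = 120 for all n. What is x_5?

Build the table forward from the leading diagonal:
Fifth differences: 120  120  120  120  120
Fourth differences: 648  768  888  1008  1128
Third differences: 1362  2010  2778  3666  4674
Second differences: 1396  2758  4768  7546  11212
First differences: 704  2100  4858  9626  17172
x: 156  860  2960  7818  17444

17444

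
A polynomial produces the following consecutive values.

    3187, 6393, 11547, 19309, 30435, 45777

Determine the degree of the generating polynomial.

4

D1: 3206, 5154, 7762, 11126, 15342
D2: 1948, 2608, 3364, 4216
D3: 660, 756, 852
D4: 96, 96
The fourth differences are constant, so the polynomial has degree 4.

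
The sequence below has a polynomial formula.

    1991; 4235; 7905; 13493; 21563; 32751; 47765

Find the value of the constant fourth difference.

D1: 2244, 3670, 5588, 8070, 11188, 15014
D2: 1426, 1918, 2482, 3118, 3826
D3: 492, 564, 636, 708
D4: 72, 72, 72

72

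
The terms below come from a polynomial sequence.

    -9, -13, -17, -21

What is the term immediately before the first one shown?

-5

-4  -4  -4
The first differences are constant at -4.
Work back: -9 + 4 = -5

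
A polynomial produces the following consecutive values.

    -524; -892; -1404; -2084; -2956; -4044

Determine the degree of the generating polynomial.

3

D1: -368, -512, -680, -872, -1088
D2: -144, -168, -192, -216
D3: -24, -24, -24
The third differences are constant, so the polynomial has degree 3.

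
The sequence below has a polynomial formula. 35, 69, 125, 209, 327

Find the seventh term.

34  56  84  118
22  28  34
6  6
The third differences are constant (6).
34 + 6 = 40;  118 + 40 = 158;  327 + 158 = 485
40 + 6 = 46;  158 + 46 = 204;  485 + 204 = 689

689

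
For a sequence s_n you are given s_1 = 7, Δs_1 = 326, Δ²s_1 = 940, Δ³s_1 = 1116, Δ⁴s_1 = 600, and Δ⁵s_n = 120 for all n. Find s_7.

Build the table forward from the leading diagonal:
D5: 120  120  120  120  120  120  120
D4: 600  720  840  960  1080  1200  1320
D3: 1116  1716  2436  3276  4236  5316  6516
D2: 940  2056  3772  6208  9484  13720  19036
D1: 326  1266  3322  7094  13302  22786  36506
s: 7  333  1599  4921  12015  25317  48103

48103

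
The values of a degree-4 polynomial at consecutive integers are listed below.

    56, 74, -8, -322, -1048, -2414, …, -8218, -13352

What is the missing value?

Using the first 6 terms:
First differences: 18  -82  -314  -726  -1366
Second differences: -100  -232  -412  -640
Third differences: -132  -180  -228
Fourth differences: -48  -48
Constant fourth difference = -48.
Extend forward: -228 − 48 = -276;  -640 − 276 = -916;  -1366 − 916 = -2282;  -2414 − 2282 = -4696

-4696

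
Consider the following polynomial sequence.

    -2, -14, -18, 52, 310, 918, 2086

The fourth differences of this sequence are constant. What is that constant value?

D1: -12, -4, 70, 258, 608, 1168
D2: 8, 74, 188, 350, 560
D3: 66, 114, 162, 210
D4: 48, 48, 48

48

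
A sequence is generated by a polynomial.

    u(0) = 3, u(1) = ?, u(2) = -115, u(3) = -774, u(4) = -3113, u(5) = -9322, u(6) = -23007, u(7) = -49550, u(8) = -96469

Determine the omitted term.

-2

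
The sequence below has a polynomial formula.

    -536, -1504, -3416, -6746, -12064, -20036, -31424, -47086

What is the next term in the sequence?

-67976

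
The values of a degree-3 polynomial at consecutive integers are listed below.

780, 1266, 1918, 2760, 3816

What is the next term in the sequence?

D1: 486, 652, 842, 1056
D2: 166, 190, 214
D3: 24, 24
The third differences are constant (24).
214 + 24 = 238;  1056 + 238 = 1294;  3816 + 1294 = 5110

5110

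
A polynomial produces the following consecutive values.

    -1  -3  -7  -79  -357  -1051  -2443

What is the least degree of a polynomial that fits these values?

4

-2, -4, -72, -278, -694, -1392
-2, -68, -206, -416, -698
-66, -138, -210, -282
-72, -72, -72
The fourth differences are constant, so the polynomial has degree 4.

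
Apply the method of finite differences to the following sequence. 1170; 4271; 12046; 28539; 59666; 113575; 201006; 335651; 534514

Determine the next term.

First differences: 3101, 7775, 16493, 31127, 53909, 87431, 134645, 198863
Second differences: 4674, 8718, 14634, 22782, 33522, 47214, 64218
Third differences: 4044, 5916, 8148, 10740, 13692, 17004
Fourth differences: 1872, 2232, 2592, 2952, 3312
Fifth differences: 360, 360, 360, 360
The fifth differences are constant (360).
3312 + 360 = 3672;  17004 + 3672 = 20676;  64218 + 20676 = 84894;  198863 + 84894 = 283757;  534514 + 283757 = 818271

818271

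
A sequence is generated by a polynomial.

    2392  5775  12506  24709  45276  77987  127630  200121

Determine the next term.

302624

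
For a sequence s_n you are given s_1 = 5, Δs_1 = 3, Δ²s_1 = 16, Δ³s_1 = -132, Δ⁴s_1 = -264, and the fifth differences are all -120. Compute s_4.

-70

Build the table forward from the leading diagonal:
Fifth differences: -120, -120, -120, -120
Fourth differences: -264, -384, -504, -624
Third differences: -132, -396, -780, -1284
Second differences: 16, -116, -512, -1292
First differences: 3, 19, -97, -609
s: 5, 8, 27, -70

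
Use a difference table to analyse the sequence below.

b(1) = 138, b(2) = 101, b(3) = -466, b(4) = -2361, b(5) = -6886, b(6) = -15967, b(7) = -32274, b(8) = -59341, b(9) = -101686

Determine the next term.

-164931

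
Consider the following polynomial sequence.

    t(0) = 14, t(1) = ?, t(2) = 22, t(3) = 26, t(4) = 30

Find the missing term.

18

Using the last 3 terms:
4  4
Constant first difference = 4.
Extend backward: 22 − 4 = 18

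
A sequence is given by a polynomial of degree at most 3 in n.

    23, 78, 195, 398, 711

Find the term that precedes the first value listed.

6

55  117  203  313
62  86  110
24  24
The third differences are constant at 24.
Work back: 62 − 24 = 38;  55 − 38 = 17;  23 − 17 = 6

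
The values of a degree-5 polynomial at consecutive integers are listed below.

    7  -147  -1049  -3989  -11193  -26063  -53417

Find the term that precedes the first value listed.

7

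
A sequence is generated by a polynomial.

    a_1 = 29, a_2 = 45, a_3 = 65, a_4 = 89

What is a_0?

17

First differences: 16  20  24
Second differences: 4  4
The second differences are constant at 4.
Work back: 16 − 4 = 12;  29 − 12 = 17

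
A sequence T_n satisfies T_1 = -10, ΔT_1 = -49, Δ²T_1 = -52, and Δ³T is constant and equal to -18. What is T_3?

-160

Build the table forward from the leading diagonal:
Δ³: -18  -18  -18
Δ²: -52  -70  -88
Δ: -49  -101  -171
T: -10  -59  -160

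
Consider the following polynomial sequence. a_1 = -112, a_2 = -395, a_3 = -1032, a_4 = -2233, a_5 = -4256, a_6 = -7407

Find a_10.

Δ: -283 , -637 , -1201 , -2023 , -3151
Δ²: -354 , -564 , -822 , -1128
Δ³: -210 , -258 , -306
Δ⁴: -48 , -48
Fourth differences constant at -48.
-306 − 48 = -354;  -1128 − 354 = -1482;  -3151 − 1482 = -4633;  -7407 − 4633 = -12040
-354 − 48 = -402;  -1482 − 402 = -1884;  -4633 − 1884 = -6517;  -12040 − 6517 = -18557
-402 − 48 = -450;  -1884 − 450 = -2334;  -6517 − 2334 = -8851;  -18557 − 8851 = -27408
-450 − 48 = -498;  -2334 − 498 = -2832;  -8851 − 2832 = -11683;  -27408 − 11683 = -39091

-39091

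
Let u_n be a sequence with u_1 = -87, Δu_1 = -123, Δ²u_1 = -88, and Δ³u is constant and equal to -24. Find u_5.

-1203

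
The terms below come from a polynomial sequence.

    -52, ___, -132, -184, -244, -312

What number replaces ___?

Using the last 4 terms:
Δ: -52  -60  -68
Δ²: -8  -8
Constant second difference = -8.
Extend backward: -52 + 8 = -44;  -132 + 44 = -88

-88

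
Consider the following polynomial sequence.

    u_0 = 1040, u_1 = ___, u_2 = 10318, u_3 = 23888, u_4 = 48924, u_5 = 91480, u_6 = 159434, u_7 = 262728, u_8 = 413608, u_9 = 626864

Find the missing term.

Using the last 8 terms:
13570, 25036, 42556, 67954, 103294, 150880, 213256
11466, 17520, 25398, 35340, 47586, 62376
6054, 7878, 9942, 12246, 14790
1824, 2064, 2304, 2544
240, 240, 240
Constant fifth difference = 240.
Extend backward: 1824 − 240 = 1584;  6054 − 1584 = 4470;  11466 − 4470 = 6996;  13570 − 6996 = 6574;  10318 − 6574 = 3744

3744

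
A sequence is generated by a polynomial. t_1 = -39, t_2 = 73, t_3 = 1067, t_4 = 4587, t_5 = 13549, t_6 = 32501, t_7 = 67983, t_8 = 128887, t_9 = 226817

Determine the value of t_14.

1913197

First differences: 112, 994, 3520, 8962, 18952, 35482, 60904, 97930
Second differences: 882, 2526, 5442, 9990, 16530, 25422, 37026
Third differences: 1644, 2916, 4548, 6540, 8892, 11604
Fourth differences: 1272, 1632, 1992, 2352, 2712
Fifth differences: 360, 360, 360, 360
The fifth differences are constant (360).
2712 + 360 = 3072;  11604 + 3072 = 14676;  37026 + 14676 = 51702;  97930 + 51702 = 149632;  226817 + 149632 = 376449
3072 + 360 = 3432;  14676 + 3432 = 18108;  51702 + 18108 = 69810;  149632 + 69810 = 219442;  376449 + 219442 = 595891
3432 + 360 = 3792;  18108 + 3792 = 21900;  69810 + 21900 = 91710;  219442 + 91710 = 311152;  595891 + 311152 = 907043
3792 + 360 = 4152;  21900 + 4152 = 26052;  91710 + 26052 = 117762;  311152 + 117762 = 428914;  907043 + 428914 = 1335957
4152 + 360 = 4512;  26052 + 4512 = 30564;  117762 + 30564 = 148326;  428914 + 148326 = 577240;  1335957 + 577240 = 1913197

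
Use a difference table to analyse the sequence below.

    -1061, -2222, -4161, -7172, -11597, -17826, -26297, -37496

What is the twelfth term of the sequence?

D1: -1161  -1939  -3011  -4425  -6229  -8471  -11199
D2: -778  -1072  -1414  -1804  -2242  -2728
D3: -294  -342  -390  -438  -486
D4: -48  -48  -48  -48
Constant fourth difference = -48, so extend:
-486 − 48 = -534;  -2728 − 534 = -3262;  -11199 − 3262 = -14461;  -37496 − 14461 = -51957
-534 − 48 = -582;  -3262 − 582 = -3844;  -14461 − 3844 = -18305;  -51957 − 18305 = -70262
-582 − 48 = -630;  -3844 − 630 = -4474;  -18305 − 4474 = -22779;  -70262 − 22779 = -93041
-630 − 48 = -678;  -4474 − 678 = -5152;  -22779 − 5152 = -27931;  -93041 − 27931 = -120972

-120972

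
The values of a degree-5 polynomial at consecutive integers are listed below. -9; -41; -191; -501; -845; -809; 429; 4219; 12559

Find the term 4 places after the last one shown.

160779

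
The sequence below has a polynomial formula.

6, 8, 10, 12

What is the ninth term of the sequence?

D1: 2, 2, 2
The first differences are constant (2).
12 + 2 = 14
14 + 2 = 16
16 + 2 = 18
18 + 2 = 20
20 + 2 = 22

22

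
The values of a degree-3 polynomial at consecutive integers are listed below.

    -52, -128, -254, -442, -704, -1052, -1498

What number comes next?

-2054

D1: -76 , -126 , -188 , -262 , -348 , -446
D2: -50 , -62 , -74 , -86 , -98
D3: -12 , -12 , -12 , -12
Constant third difference = -12, so extend:
-98 − 12 = -110;  -446 − 110 = -556;  -1498 − 556 = -2054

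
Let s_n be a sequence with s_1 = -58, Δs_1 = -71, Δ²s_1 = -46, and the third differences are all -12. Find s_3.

-246

Build the table forward from the leading diagonal:
D3: -12, -12, -12
D2: -46, -58, -70
D1: -71, -117, -175
s: -58, -129, -246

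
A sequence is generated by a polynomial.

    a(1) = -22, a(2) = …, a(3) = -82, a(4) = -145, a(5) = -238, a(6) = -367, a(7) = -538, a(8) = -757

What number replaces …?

-43

Using the last 6 terms:
D1: -63, -93, -129, -171, -219
D2: -30, -36, -42, -48
D3: -6, -6, -6
Constant third difference = -6.
Extend backward: -30 + 6 = -24;  -63 + 24 = -39;  -82 + 39 = -43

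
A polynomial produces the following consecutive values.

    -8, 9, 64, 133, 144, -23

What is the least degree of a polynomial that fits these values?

4

First differences: 17, 55, 69, 11, -167
Second differences: 38, 14, -58, -178
Third differences: -24, -72, -120
Fourth differences: -48, -48
The fourth differences are constant, so the polynomial has degree 4.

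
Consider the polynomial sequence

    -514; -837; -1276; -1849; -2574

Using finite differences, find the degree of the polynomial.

Δ: -323, -439, -573, -725
Δ²: -116, -134, -152
Δ³: -18, -18
The third differences are constant, so the polynomial has degree 3.

3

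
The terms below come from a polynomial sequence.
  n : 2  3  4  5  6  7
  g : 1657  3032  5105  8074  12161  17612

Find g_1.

806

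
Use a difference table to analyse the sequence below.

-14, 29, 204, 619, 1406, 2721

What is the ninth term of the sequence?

43, 175, 415, 787, 1315
132, 240, 372, 528
108, 132, 156
24, 24
The fourth differences are constant (24).
156 + 24 = 180;  528 + 180 = 708;  1315 + 708 = 2023;  2721 + 2023 = 4744
180 + 24 = 204;  708 + 204 = 912;  2023 + 912 = 2935;  4744 + 2935 = 7679
204 + 24 = 228;  912 + 228 = 1140;  2935 + 1140 = 4075;  7679 + 4075 = 11754

11754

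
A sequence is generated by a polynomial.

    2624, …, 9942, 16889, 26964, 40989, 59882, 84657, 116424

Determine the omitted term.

Using the last 7 terms:
6947, 10075, 14025, 18893, 24775, 31767
3128, 3950, 4868, 5882, 6992
822, 918, 1014, 1110
96, 96, 96
Constant fourth difference = 96.
Extend backward: 822 − 96 = 726;  3128 − 726 = 2402;  6947 − 2402 = 4545;  9942 − 4545 = 5397

5397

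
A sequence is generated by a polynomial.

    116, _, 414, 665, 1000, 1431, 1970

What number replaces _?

235

Using the last 5 terms:
First differences: 251, 335, 431, 539
Second differences: 84, 96, 108
Third differences: 12, 12
Constant third difference = 12.
Extend backward: 84 − 12 = 72;  251 − 72 = 179;  414 − 179 = 235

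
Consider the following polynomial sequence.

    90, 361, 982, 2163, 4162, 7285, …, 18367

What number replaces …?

11886

Using the first 6 terms:
271, 621, 1181, 1999, 3123
350, 560, 818, 1124
210, 258, 306
48, 48
Constant fourth difference = 48.
Extend forward: 306 + 48 = 354;  1124 + 354 = 1478;  3123 + 1478 = 4601;  7285 + 4601 = 11886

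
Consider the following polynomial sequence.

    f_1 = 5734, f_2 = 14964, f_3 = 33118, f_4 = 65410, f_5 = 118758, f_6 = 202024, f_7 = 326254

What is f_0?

First differences: 9230, 18154, 32292, 53348, 83266, 124230
Second differences: 8924, 14138, 21056, 29918, 40964
Third differences: 5214, 6918, 8862, 11046
Fourth differences: 1704, 1944, 2184
Fifth differences: 240, 240
The fifth differences are constant at 240.
Work back: 1704 − 240 = 1464;  5214 − 1464 = 3750;  8924 − 3750 = 5174;  9230 − 5174 = 4056;  5734 − 4056 = 1678

1678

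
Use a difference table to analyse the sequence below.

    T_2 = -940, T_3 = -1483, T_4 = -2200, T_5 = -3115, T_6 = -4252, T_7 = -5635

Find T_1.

-547

-543, -717, -915, -1137, -1383
-174, -198, -222, -246
-24, -24, -24
The third differences are constant at -24.
Work back: -174 + 24 = -150;  -543 + 150 = -393;  -940 + 393 = -547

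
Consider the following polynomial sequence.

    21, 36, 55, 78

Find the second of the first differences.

19

First differences: 15, 19, 23
Second differences: 4, 4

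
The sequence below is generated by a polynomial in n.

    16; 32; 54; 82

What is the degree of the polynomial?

D1: 16, 22, 28
D2: 6, 6
The second differences are constant, so the polynomial has degree 2.

2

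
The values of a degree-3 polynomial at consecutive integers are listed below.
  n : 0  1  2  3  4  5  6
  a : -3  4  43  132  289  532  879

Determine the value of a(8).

First differences: 7  39  89  157  243  347
Second differences: 32  50  68  86  104
Third differences: 18  18  18  18
Constant third difference = 18, so extend:
104 + 18 = 122;  347 + 122 = 469;  879 + 469 = 1348
122 + 18 = 140;  469 + 140 = 609;  1348 + 609 = 1957

1957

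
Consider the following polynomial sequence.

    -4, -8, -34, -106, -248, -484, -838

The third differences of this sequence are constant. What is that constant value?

-24

D1: -4, -26, -72, -142, -236, -354
D2: -22, -46, -70, -94, -118
D3: -24, -24, -24, -24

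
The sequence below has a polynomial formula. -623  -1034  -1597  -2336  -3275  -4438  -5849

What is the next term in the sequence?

D1: -411, -563, -739, -939, -1163, -1411
D2: -152, -176, -200, -224, -248
D3: -24, -24, -24, -24
The third differences are constant (-24).
-248 − 24 = -272;  -1411 − 272 = -1683;  -5849 − 1683 = -7532

-7532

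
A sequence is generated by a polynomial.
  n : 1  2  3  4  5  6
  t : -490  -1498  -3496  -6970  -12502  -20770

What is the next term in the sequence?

-32548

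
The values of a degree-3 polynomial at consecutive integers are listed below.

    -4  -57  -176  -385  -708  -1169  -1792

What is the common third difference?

-24

D1: -53, -119, -209, -323, -461, -623
D2: -66, -90, -114, -138, -162
D3: -24, -24, -24, -24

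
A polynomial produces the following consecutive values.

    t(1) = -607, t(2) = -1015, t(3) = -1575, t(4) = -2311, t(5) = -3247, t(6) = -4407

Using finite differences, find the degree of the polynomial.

First differences: -408, -560, -736, -936, -1160
Second differences: -152, -176, -200, -224
Third differences: -24, -24, -24
The third differences are constant, so the polynomial has degree 3.

3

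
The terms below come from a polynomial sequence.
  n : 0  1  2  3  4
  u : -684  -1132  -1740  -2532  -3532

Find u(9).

D1: -448, -608, -792, -1000
D2: -160, -184, -208
D3: -24, -24
The third differences are constant (-24).
-208 − 24 = -232;  -1000 − 232 = -1232;  -3532 − 1232 = -4764
-232 − 24 = -256;  -1232 − 256 = -1488;  -4764 − 1488 = -6252
-256 − 24 = -280;  -1488 − 280 = -1768;  -6252 − 1768 = -8020
-280 − 24 = -304;  -1768 − 304 = -2072;  -8020 − 2072 = -10092
-304 − 24 = -328;  -2072 − 328 = -2400;  -10092 − 2400 = -12492

-12492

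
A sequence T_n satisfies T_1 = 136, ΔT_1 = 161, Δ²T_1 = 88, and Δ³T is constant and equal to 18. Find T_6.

2001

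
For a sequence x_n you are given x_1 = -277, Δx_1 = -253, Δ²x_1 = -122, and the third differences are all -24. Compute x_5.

Build the table forward from the leading diagonal:
Third differences: -24, -24, -24, -24, -24
Second differences: -122, -146, -170, -194, -218
First differences: -253, -375, -521, -691, -885
x: -277, -530, -905, -1426, -2117

-2117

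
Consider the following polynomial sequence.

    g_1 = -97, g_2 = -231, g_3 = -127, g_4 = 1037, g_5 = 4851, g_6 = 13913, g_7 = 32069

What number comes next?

64653

Δ: -134, 104, 1164, 3814, 9062, 18156
Δ²: 238, 1060, 2650, 5248, 9094
Δ³: 822, 1590, 2598, 3846
Δ⁴: 768, 1008, 1248
Δ⁵: 240, 240
The fifth differences are constant (240).
1248 + 240 = 1488;  3846 + 1488 = 5334;  9094 + 5334 = 14428;  18156 + 14428 = 32584;  32069 + 32584 = 64653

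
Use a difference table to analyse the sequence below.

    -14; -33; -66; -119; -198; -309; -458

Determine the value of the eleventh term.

D1: -19, -33, -53, -79, -111, -149
D2: -14, -20, -26, -32, -38
D3: -6, -6, -6, -6
Third differences constant at -6.
-38 − 6 = -44;  -149 − 44 = -193;  -458 − 193 = -651
-44 − 6 = -50;  -193 − 50 = -243;  -651 − 243 = -894
-50 − 6 = -56;  -243 − 56 = -299;  -894 − 299 = -1193
-56 − 6 = -62;  -299 − 62 = -361;  -1193 − 361 = -1554

-1554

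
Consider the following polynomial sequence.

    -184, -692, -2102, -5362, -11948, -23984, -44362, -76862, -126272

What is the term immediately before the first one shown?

-508, -1410, -3260, -6586, -12036, -20378, -32500, -49410
-902, -1850, -3326, -5450, -8342, -12122, -16910
-948, -1476, -2124, -2892, -3780, -4788
-528, -648, -768, -888, -1008
-120, -120, -120, -120
The fifth differences are constant at -120.
Work back: -528 + 120 = -408;  -948 + 408 = -540;  -902 + 540 = -362;  -508 + 362 = -146;  -184 + 146 = -38

-38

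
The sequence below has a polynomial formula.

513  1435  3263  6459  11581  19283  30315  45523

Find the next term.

Δ: 922  1828  3196  5122  7702  11032  15208
Δ²: 906  1368  1926  2580  3330  4176
Δ³: 462  558  654  750  846
Δ⁴: 96  96  96  96
Fourth differences constant at 96.
846 + 96 = 942;  4176 + 942 = 5118;  15208 + 5118 = 20326;  45523 + 20326 = 65849

65849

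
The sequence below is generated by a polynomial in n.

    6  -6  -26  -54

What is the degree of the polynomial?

2

Δ: -12, -20, -28
Δ²: -8, -8
The second differences are constant, so the polynomial has degree 2.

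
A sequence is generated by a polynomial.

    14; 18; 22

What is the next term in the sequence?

26

Δ: 4, 4
The first differences are constant (4).
22 + 4 = 26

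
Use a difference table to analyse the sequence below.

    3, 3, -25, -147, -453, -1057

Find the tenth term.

-9573

0, -28, -122, -306, -604
-28, -94, -184, -298
-66, -90, -114
-24, -24
Constant fourth difference = -24, so extend:
-114 − 24 = -138;  -298 − 138 = -436;  -604 − 436 = -1040;  -1057 − 1040 = -2097
-138 − 24 = -162;  -436 − 162 = -598;  -1040 − 598 = -1638;  -2097 − 1638 = -3735
-162 − 24 = -186;  -598 − 186 = -784;  -1638 − 784 = -2422;  -3735 − 2422 = -6157
-186 − 24 = -210;  -784 − 210 = -994;  -2422 − 994 = -3416;  -6157 − 3416 = -9573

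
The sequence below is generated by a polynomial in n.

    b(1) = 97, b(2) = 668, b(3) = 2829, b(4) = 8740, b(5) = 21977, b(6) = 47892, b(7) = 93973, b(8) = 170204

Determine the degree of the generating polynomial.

5

D1: 571, 2161, 5911, 13237, 25915, 46081, 76231
D2: 1590, 3750, 7326, 12678, 20166, 30150
D3: 2160, 3576, 5352, 7488, 9984
D4: 1416, 1776, 2136, 2496
D5: 360, 360, 360
The fifth differences are constant, so the polynomial has degree 5.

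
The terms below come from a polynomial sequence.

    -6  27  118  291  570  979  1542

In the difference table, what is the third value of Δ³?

Δ: 33, 91, 173, 279, 409, 563
Δ²: 58, 82, 106, 130, 154
Δ³: 24, 24, 24, 24

24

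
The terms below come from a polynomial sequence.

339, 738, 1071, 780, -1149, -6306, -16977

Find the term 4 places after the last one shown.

First differences: 399  333  -291  -1929  -5157  -10671
Second differences: -66  -624  -1638  -3228  -5514
Third differences: -558  -1014  -1590  -2286
Fourth differences: -456  -576  -696
Fifth differences: -120  -120
Constant fifth difference = -120, so extend:
-696 − 120 = -816;  -2286 − 816 = -3102;  -5514 − 3102 = -8616;  -10671 − 8616 = -19287;  -16977 − 19287 = -36264
-816 − 120 = -936;  -3102 − 936 = -4038;  -8616 − 4038 = -12654;  -19287 − 12654 = -31941;  -36264 − 31941 = -68205
-936 − 120 = -1056;  -4038 − 1056 = -5094;  -12654 − 5094 = -17748;  -31941 − 17748 = -49689;  -68205 − 49689 = -117894
-1056 − 120 = -1176;  -5094 − 1176 = -6270;  -17748 − 6270 = -24018;  -49689 − 24018 = -73707;  -117894 − 73707 = -191601

-191601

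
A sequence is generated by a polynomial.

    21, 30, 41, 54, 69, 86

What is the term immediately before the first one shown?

9, 11, 13, 15, 17
2, 2, 2, 2
The second differences are constant at 2.
Work back: 9 − 2 = 7;  21 − 7 = 14

14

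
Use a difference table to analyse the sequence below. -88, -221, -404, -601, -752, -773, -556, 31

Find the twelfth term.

D1: -133 , -183 , -197 , -151 , -21 , 217 , 587
D2: -50 , -14 , 46 , 130 , 238 , 370
D3: 36 , 60 , 84 , 108 , 132
D4: 24 , 24 , 24 , 24
Fourth differences constant at 24.
132 + 24 = 156;  370 + 156 = 526;  587 + 526 = 1113;  31 + 1113 = 1144
156 + 24 = 180;  526 + 180 = 706;  1113 + 706 = 1819;  1144 + 1819 = 2963
180 + 24 = 204;  706 + 204 = 910;  1819 + 910 = 2729;  2963 + 2729 = 5692
204 + 24 = 228;  910 + 228 = 1138;  2729 + 1138 = 3867;  5692 + 3867 = 9559

9559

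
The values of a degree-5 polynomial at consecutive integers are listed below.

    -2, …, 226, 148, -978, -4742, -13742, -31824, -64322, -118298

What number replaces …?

78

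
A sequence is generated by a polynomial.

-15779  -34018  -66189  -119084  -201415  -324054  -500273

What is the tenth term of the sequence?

-1524170

D1: -18239  -32171  -52895  -82331  -122639  -176219
D2: -13932  -20724  -29436  -40308  -53580
D3: -6792  -8712  -10872  -13272
D4: -1920  -2160  -2400
D5: -240  -240
Constant fifth difference = -240, so extend:
-2400 − 240 = -2640;  -13272 − 2640 = -15912;  -53580 − 15912 = -69492;  -176219 − 69492 = -245711;  -500273 − 245711 = -745984
-2640 − 240 = -2880;  -15912 − 2880 = -18792;  -69492 − 18792 = -88284;  -245711 − 88284 = -333995;  -745984 − 333995 = -1079979
-2880 − 240 = -3120;  -18792 − 3120 = -21912;  -88284 − 21912 = -110196;  -333995 − 110196 = -444191;  -1079979 − 444191 = -1524170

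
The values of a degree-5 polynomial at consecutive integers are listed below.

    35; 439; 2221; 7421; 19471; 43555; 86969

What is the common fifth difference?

360

D1: 404, 1782, 5200, 12050, 24084, 43414
D2: 1378, 3418, 6850, 12034, 19330
D3: 2040, 3432, 5184, 7296
D4: 1392, 1752, 2112
D5: 360, 360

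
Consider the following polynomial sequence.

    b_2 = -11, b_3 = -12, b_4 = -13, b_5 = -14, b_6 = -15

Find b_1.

-10

-1  -1  -1  -1
The first differences are constant at -1.
Work back: -11 + 1 = -10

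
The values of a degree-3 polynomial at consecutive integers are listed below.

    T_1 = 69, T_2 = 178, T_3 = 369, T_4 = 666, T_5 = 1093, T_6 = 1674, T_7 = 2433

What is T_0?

18

D1: 109  191  297  427  581  759
D2: 82  106  130  154  178
D3: 24  24  24  24
The third differences are constant at 24.
Work back: 82 − 24 = 58;  109 − 58 = 51;  69 − 51 = 18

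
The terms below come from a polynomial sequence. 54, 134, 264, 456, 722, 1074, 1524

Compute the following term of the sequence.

2084

First differences: 80, 130, 192, 266, 352, 450
Second differences: 50, 62, 74, 86, 98
Third differences: 12, 12, 12, 12
Third differences constant at 12.
98 + 12 = 110;  450 + 110 = 560;  1524 + 560 = 2084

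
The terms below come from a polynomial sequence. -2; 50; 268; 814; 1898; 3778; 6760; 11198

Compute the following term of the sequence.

Δ: 52 , 218 , 546 , 1084 , 1880 , 2982 , 4438
Δ²: 166 , 328 , 538 , 796 , 1102 , 1456
Δ³: 162 , 210 , 258 , 306 , 354
Δ⁴: 48 , 48 , 48 , 48
Constant fourth difference = 48, so extend:
354 + 48 = 402;  1456 + 402 = 1858;  4438 + 1858 = 6296;  11198 + 6296 = 17494

17494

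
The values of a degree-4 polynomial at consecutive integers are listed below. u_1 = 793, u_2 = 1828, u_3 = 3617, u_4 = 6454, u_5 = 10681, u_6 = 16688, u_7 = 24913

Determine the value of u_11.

90433

Δ: 1035, 1789, 2837, 4227, 6007, 8225
Δ²: 754, 1048, 1390, 1780, 2218
Δ³: 294, 342, 390, 438
Δ⁴: 48, 48, 48
Constant fourth difference = 48, so extend:
438 + 48 = 486;  2218 + 486 = 2704;  8225 + 2704 = 10929;  24913 + 10929 = 35842
486 + 48 = 534;  2704 + 534 = 3238;  10929 + 3238 = 14167;  35842 + 14167 = 50009
534 + 48 = 582;  3238 + 582 = 3820;  14167 + 3820 = 17987;  50009 + 17987 = 67996
582 + 48 = 630;  3820 + 630 = 4450;  17987 + 4450 = 22437;  67996 + 22437 = 90433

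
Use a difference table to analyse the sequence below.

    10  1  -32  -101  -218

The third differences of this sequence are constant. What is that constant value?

Δ: -9, -33, -69, -117
Δ²: -24, -36, -48
Δ³: -12, -12

-12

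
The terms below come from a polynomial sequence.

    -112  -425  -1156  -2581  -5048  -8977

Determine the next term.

D1: -313, -731, -1425, -2467, -3929
D2: -418, -694, -1042, -1462
D3: -276, -348, -420
D4: -72, -72
Constant fourth difference = -72, so extend:
-420 − 72 = -492;  -1462 − 492 = -1954;  -3929 − 1954 = -5883;  -8977 − 5883 = -14860

-14860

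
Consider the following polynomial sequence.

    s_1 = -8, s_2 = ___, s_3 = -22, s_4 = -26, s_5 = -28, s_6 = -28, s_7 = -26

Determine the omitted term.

-16

Using the last 5 terms:
D1: -4  -2  0  2
D2: 2  2  2
Constant second difference = 2.
Extend backward: -4 − 2 = -6;  -22 + 6 = -16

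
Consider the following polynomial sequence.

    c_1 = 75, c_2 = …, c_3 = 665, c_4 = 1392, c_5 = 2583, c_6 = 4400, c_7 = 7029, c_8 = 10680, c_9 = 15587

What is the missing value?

264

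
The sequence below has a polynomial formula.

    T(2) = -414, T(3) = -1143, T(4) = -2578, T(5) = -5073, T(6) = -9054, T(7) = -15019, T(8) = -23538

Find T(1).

-109

First differences: -729, -1435, -2495, -3981, -5965, -8519
Second differences: -706, -1060, -1486, -1984, -2554
Third differences: -354, -426, -498, -570
Fourth differences: -72, -72, -72
The fourth differences are constant at -72.
Work back: -354 + 72 = -282;  -706 + 282 = -424;  -729 + 424 = -305;  -414 + 305 = -109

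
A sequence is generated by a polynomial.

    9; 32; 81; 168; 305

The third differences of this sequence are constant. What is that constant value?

12

First differences: 23, 49, 87, 137
Second differences: 26, 38, 50
Third differences: 12, 12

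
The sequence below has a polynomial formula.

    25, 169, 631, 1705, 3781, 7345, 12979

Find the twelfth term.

144  462  1074  2076  3564  5634
318  612  1002  1488  2070
294  390  486  582
96  96  96
Constant fourth difference = 96, so extend:
582 + 96 = 678;  2070 + 678 = 2748;  5634 + 2748 = 8382;  12979 + 8382 = 21361
678 + 96 = 774;  2748 + 774 = 3522;  8382 + 3522 = 11904;  21361 + 11904 = 33265
774 + 96 = 870;  3522 + 870 = 4392;  11904 + 4392 = 16296;  33265 + 16296 = 49561
870 + 96 = 966;  4392 + 966 = 5358;  16296 + 5358 = 21654;  49561 + 21654 = 71215
966 + 96 = 1062;  5358 + 1062 = 6420;  21654 + 6420 = 28074;  71215 + 28074 = 99289

99289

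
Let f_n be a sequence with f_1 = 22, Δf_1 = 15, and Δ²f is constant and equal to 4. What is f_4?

79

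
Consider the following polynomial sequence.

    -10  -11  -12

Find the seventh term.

-1, -1
Constant first difference = -1, so extend:
-12 − 1 = -13
-13 − 1 = -14
-14 − 1 = -15
-15 − 1 = -16

-16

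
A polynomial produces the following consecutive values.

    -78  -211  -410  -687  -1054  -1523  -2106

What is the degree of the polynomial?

D1: -133, -199, -277, -367, -469, -583
D2: -66, -78, -90, -102, -114
D3: -12, -12, -12, -12
The third differences are constant, so the polynomial has degree 3.

3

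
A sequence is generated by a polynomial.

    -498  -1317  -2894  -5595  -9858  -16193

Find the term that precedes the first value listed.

-143

-819  -1577  -2701  -4263  -6335
-758  -1124  -1562  -2072
-366  -438  -510
-72  -72
The fourth differences are constant at -72.
Work back: -366 + 72 = -294;  -758 + 294 = -464;  -819 + 464 = -355;  -498 + 355 = -143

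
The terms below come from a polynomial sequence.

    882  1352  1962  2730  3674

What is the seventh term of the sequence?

Δ: 470 , 610 , 768 , 944
Δ²: 140 , 158 , 176
Δ³: 18 , 18
The third differences are constant (18).
176 + 18 = 194;  944 + 194 = 1138;  3674 + 1138 = 4812
194 + 18 = 212;  1138 + 212 = 1350;  4812 + 1350 = 6162

6162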